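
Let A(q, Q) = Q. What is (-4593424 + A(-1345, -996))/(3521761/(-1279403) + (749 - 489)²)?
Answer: -5878114731260/86484121039 ≈ -67.968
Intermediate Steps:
(-4593424 + A(-1345, -996))/(3521761/(-1279403) + (749 - 489)²) = (-4593424 - 996)/(3521761/(-1279403) + (749 - 489)²) = -4594420/(3521761*(-1/1279403) + 260²) = -4594420/(-3521761/1279403 + 67600) = -4594420/86484121039/1279403 = -4594420*1279403/86484121039 = -5878114731260/86484121039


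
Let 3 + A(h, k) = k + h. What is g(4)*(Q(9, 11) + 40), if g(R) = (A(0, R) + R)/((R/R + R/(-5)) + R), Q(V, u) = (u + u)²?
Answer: 13100/21 ≈ 623.81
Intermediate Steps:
A(h, k) = -3 + h + k (A(h, k) = -3 + (k + h) = -3 + (h + k) = -3 + h + k)
Q(V, u) = 4*u² (Q(V, u) = (2*u)² = 4*u²)
g(R) = (-3 + 2*R)/(1 + 4*R/5) (g(R) = ((-3 + 0 + R) + R)/((R/R + R/(-5)) + R) = ((-3 + R) + R)/((1 + R*(-⅕)) + R) = (-3 + 2*R)/((1 - R/5) + R) = (-3 + 2*R)/(1 + 4*R/5))
g(4)*(Q(9, 11) + 40) = (5*(-3 + 2*4)/(5 + 4*4))*(4*11² + 40) = (5*(-3 + 8)/(5 + 16))*(4*121 + 40) = (5*5/21)*(484 + 40) = (5*(1/21)*5)*524 = (25/21)*524 = 13100/21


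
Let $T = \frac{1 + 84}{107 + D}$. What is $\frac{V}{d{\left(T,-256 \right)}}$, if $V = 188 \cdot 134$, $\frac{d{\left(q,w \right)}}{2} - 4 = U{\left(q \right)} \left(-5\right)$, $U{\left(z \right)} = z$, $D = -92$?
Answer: $- \frac{37788}{73} \approx -517.64$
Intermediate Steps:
$T = \frac{17}{3}$ ($T = \frac{1 + 84}{107 - 92} = \frac{85}{15} = 85 \cdot \frac{1}{15} = \frac{17}{3} \approx 5.6667$)
$d{\left(q,w \right)} = 8 - 10 q$ ($d{\left(q,w \right)} = 8 + 2 q \left(-5\right) = 8 + 2 \left(- 5 q\right) = 8 - 10 q$)
$V = 25192$
$\frac{V}{d{\left(T,-256 \right)}} = \frac{25192}{8 - \frac{170}{3}} = \frac{25192}{- \frac{146}{3}} = 25192 \left(- \frac{3}{146}\right) = - \frac{37788}{73}$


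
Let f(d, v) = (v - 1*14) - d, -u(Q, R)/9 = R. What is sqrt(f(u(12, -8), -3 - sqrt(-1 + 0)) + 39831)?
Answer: sqrt(39742 - I) ≈ 199.35 - 0.003*I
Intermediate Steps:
u(Q, R) = -9*R
f(d, v) = -14 + v - d (f(d, v) = (v - 14) - d = (-14 + v) - d = -14 + v - d)
sqrt(f(u(12, -8), -3 - sqrt(-1 + 0)) + 39831) = sqrt((-14 + (-3 - sqrt(-1 + 0)) - (-9)*(-8)) + 39831) = sqrt((-14 + (-3 - sqrt(-1)) - 1*72) + 39831) = sqrt((-14 + (-3 - I) - 72) + 39831) = sqrt((-89 - I) + 39831) = sqrt(39742 - I)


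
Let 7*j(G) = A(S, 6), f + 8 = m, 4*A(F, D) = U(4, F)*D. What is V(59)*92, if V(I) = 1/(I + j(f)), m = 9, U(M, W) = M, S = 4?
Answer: 644/419 ≈ 1.5370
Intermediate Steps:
A(F, D) = D (A(F, D) = (4*D)/4 = D)
f = 1 (f = -8 + 9 = 1)
j(G) = 6/7 (j(G) = (⅐)*6 = 6/7)
V(I) = 1/(6/7 + I) (V(I) = 1/(I + 6/7) = 1/(6/7 + I))
V(59)*92 = (7/(6 + 7*59))*92 = (7/(6 + 413))*92 = (7/419)*92 = 644/419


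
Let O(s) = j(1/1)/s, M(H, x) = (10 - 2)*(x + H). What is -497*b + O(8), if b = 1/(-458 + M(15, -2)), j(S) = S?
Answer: 2165/1416 ≈ 1.5290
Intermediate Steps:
M(H, x) = 8*H + 8*x (M(H, x) = 8*(H + x) = 8*H + 8*x)
b = -1/354 (b = 1/(-458 + (8*15 + 8*(-2))) = 1/(-458 + (120 - 16)) = 1/(-458 + 104) = 1/(-354) = -1/354 ≈ -0.0028249)
O(s) = 1/s (O(s) = 1/(1*s) = 1/s)
-497*b + O(8) = -497*(-1/354) + 1/8 = 497/354 + ⅛ = 2165/1416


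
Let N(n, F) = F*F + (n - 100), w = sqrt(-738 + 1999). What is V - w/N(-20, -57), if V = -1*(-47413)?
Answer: 47413 - sqrt(1261)/3129 ≈ 47413.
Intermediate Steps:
w = sqrt(1261) ≈ 35.511
N(n, F) = -100 + n + F**2 (N(n, F) = F**2 + (-100 + n) = -100 + n + F**2)
V = 47413
V - w/N(-20, -57) = 47413 - sqrt(1261)/(-100 - 20 + (-57)**2) = 47413 - sqrt(1261)/(-100 - 20 + 3249) = 47413 - sqrt(1261)/3129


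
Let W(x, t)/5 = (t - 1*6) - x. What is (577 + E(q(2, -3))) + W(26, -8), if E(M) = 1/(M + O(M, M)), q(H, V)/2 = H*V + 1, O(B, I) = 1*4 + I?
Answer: 6031/16 ≈ 376.94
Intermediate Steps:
O(B, I) = 4 + I
q(H, V) = 2 + 2*H*V (q(H, V) = 2*(H*V + 1) = 2*(1 + H*V) = 2 + 2*H*V)
W(x, t) = -30 - 5*x + 5*t (W(x, t) = 5*((t - 1*6) - x) = 5*((t - 6) - x) = 5*((-6 + t) - x) = 5*(-6 + t - x) = -30 - 5*x + 5*t)
E(M) = 1/(4 + 2*M) (E(M) = 1/(M + (4 + M)) = 1/(4 + 2*M))
(577 + E(q(2, -3))) + W(26, -8) = (577 + 1/(2*(2 + (2 + 2*2*(-3))))) + (-30 - 5*26 + 5*(-8)) = (577 + 1/(2*(2 + (2 - 12)))) + (-30 - 130 - 40) = (577 + 1/(2*(2 - 10))) - 200 = (577 + (1/2)/(-8)) - 200 = (577 + (1/2)*(-1/8)) - 200 = (577 - 1/16) - 200 = 9231/16 - 200 = 6031/16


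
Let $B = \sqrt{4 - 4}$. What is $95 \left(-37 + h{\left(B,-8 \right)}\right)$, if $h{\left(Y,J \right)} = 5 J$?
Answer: $-7315$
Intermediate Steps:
$B = 0$ ($B = \sqrt{0} = 0$)
$95 \left(-37 + h{\left(B,-8 \right)}\right) = 95 \left(-37 + 5 \left(-8\right)\right) = 95 \left(-37 - 40\right) = 95 \left(-77\right) = -7315$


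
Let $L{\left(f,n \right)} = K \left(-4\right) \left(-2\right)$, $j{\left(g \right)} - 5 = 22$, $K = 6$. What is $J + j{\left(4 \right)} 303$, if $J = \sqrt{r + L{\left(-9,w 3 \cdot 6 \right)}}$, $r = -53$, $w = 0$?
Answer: $8181 + i \sqrt{5} \approx 8181.0 + 2.2361 i$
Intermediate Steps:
$j{\left(g \right)} = 27$ ($j{\left(g \right)} = 5 + 22 = 27$)
$L{\left(f,n \right)} = 48$ ($L{\left(f,n \right)} = 6 \left(-4\right) \left(-2\right) = \left(-24\right) \left(-2\right) = 48$)
$J = i \sqrt{5}$ ($J = \sqrt{-53 + 48} = \sqrt{-5} = i \sqrt{5} \approx 2.2361 i$)
$J + j{\left(4 \right)} 303 = i \sqrt{5} + 27 \cdot 303 = i \sqrt{5} + 8181 = 8181 + i \sqrt{5}$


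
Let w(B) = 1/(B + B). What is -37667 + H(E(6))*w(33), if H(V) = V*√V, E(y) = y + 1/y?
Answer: -37667 + 37*√222/2376 ≈ -37667.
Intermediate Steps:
w(B) = 1/(2*B)
H(V) = V^(3/2)
-37667 + H(E(6))*w(33) = -37667 + (6 + 1/6)^(3/2)*((½)/33) = -37667 + (6 + ⅙)^(3/2)*((½)*(1/33)) = -37667 + (37/6)^(3/2)*(1/66) = -37667 + (37*√222/36)*(1/66) = -37667 + 37*√222/2376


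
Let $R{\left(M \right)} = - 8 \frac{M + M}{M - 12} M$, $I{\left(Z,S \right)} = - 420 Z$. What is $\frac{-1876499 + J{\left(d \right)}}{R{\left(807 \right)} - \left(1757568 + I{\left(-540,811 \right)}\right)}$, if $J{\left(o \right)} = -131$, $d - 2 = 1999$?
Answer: $\frac{248653475}{264665424} \approx 0.9395$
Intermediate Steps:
$d = 2001$ ($d = 2 + 1999 = 2001$)
$R{\left(M \right)} = - \frac{16 M^{2}}{-12 + M}$ ($R{\left(M \right)} = - 8 \frac{2 M}{-12 + M} M = - \frac{16 M}{-12 + M} M = - \frac{16 M^{2}}{-12 + M}$)
$\frac{-1876499 + J{\left(d \right)}}{R{\left(807 \right)} - \left(1757568 + I{\left(-540,811 \right)}\right)} = \frac{-1876499 - 131}{- \frac{16 \cdot 807^{2}}{-12 + 807} - \left(1757568 - -226800\right)} = - \frac{1876630}{\left(-16\right) 651249 \cdot \frac{1}{795} - 1984368} = - \frac{1876630}{- \frac{3473328}{265} - 1984368} = - \frac{1876630}{- \frac{529330848}{265}} = \left(-1876630\right) \left(- \frac{265}{529330848}\right) = \frac{248653475}{264665424}$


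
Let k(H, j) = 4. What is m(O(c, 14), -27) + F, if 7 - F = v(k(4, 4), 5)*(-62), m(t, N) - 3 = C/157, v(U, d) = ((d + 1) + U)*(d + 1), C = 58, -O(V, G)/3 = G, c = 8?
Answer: 585668/157 ≈ 3730.4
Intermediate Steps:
O(V, G) = -3*G
v(U, d) = (1 + d)*(1 + U + d) (v(U, d) = ((1 + d) + U)*(1 + d) = (1 + U + d)*(1 + d) = (1 + d)*(1 + U + d))
m(t, N) = 529/157 (m(t, N) = 3 + 58/157 = 529/157)
F = 3727 (F = 7 - (1 + 4 + 5**2 + 2*5 + 4*5)*(-62) = 7 - (1 + 4 + 25 + 10 + 20)*(-62) = 7 - 60*(-62) = 7 - 1*(-3720) = 7 + 3720 = 3727)
m(O(c, 14), -27) + F = 529/157 + 3727 = 585668/157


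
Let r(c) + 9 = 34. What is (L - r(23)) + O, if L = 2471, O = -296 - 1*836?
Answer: 1314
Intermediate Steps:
O = -1132 (O = -296 - 836 = -1132)
r(c) = 25 (r(c) = -9 + 34 = 25)
(L - r(23)) + O = (2471 - 1*25) - 1132 = (2471 - 25) - 1132 = 2446 - 1132 = 1314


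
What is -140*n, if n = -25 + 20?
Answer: 700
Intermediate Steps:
n = -5
-140*n = -140*(-5) = 700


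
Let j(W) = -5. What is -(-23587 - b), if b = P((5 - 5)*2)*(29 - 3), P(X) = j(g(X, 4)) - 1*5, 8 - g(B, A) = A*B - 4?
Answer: 23327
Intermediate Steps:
g(B, A) = 12 - A*B (g(B, A) = 8 - (A*B - 4) = 8 - (-4 + A*B) = 8 + (4 - A*B) = 12 - A*B)
P(X) = -10 (P(X) = -5 - 1*5 = -5 - 5 = -10)
b = -260 (b = -10*(29 - 3) = -10*26 = -260)
-(-23587 - b) = -(-23587 - 1*(-260)) = -(-23587 + 260) = -1*(-23327) = 23327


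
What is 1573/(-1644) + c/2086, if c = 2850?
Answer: 702061/1714692 ≈ 0.40944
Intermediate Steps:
1573/(-1644) + c/2086 = 1573/(-1644) + 2850/2086 = 1573*(-1/1644) + 2850*(1/2086) = -1573/1644 + 1425/1043 = 702061/1714692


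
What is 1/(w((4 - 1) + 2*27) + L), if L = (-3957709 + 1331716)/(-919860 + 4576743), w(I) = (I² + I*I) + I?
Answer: 1218961/7989414024 ≈ 0.00015257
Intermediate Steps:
w(I) = I + 2*I² (w(I) = (I² + I²) + I = 2*I² + I = I + 2*I²)
L = -875331/1218961 (L = -2625993/3656883 = -2625993*1/3656883 = -875331/1218961 ≈ -0.71810)
1/(w((4 - 1) + 2*27) + L) = 1/(((4 - 1) + 2*27)*(1 + 2*((4 - 1) + 2*27)) - 875331/1218961) = 1/((3 + 54)*(1 + 2*(3 + 54)) - 875331/1218961) = 1/(57*(1 + 2*57) - 875331/1218961) = 1/(57*(1 + 114) - 875331/1218961) = 1/(57*115 - 875331/1218961) = 1/(6555 - 875331/1218961) = 1/(7989414024/1218961) = 1218961/7989414024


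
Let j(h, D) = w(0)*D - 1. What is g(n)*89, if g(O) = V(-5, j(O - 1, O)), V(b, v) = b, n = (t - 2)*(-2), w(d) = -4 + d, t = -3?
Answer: -445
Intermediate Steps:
n = 10 (n = (-3 - 2)*(-2) = -5*(-2) = 10)
j(h, D) = -1 - 4*D (j(h, D) = (-4 + 0)*D - 1 = -4*D - 1 = -1 - 4*D)
g(O) = -5
g(n)*89 = -5*89 = -445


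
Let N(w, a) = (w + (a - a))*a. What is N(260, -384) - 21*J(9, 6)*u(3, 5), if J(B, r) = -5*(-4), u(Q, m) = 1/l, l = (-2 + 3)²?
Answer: -100260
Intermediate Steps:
l = 1 (l = 1² = 1)
u(Q, m) = 1 (u(Q, m) = 1/1 = 1)
J(B, r) = 20
N(w, a) = a*w (N(w, a) = (w + 0)*a = w*a = a*w)
N(260, -384) - 21*J(9, 6)*u(3, 5) = -384*260 - 21*20 = -99840 - 420 = -100260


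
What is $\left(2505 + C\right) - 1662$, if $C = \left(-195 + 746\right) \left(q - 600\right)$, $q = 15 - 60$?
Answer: $-354552$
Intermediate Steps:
$q = -45$ ($q = 15 - 60 = -45$)
$C = -355395$ ($C = \left(-195 + 746\right) \left(-45 - 600\right) = 551 \left(-645\right) = -355395$)
$\left(2505 + C\right) - 1662 = \left(2505 - 355395\right) - 1662 = -352890 - 1662 = -354552$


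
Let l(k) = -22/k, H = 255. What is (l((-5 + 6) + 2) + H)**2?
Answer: 552049/9 ≈ 61339.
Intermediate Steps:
(l((-5 + 6) + 2) + H)**2 = (-22/((-5 + 6) + 2) + 255)**2 = (-22/(1 + 2) + 255)**2 = (-22/3 + 255)**2 = (743/3)**2 = 552049/9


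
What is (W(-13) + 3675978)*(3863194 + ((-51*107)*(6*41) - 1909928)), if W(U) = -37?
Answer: 2245426504204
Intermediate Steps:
(W(-13) + 3675978)*(3863194 + ((-51*107)*(6*41) - 1909928)) = (-37 + 3675978)*(3863194 + ((-51*107)*(6*41) - 1909928)) = 3675941*(3863194 + (-5457*246 - 1909928)) = 3675941*(3863194 + (-1342422 - 1909928)) = 3675941*(3863194 - 3252350) = 3675941*610844 = 2245426504204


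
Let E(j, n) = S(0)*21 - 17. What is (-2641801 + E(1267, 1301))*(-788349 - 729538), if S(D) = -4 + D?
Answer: 4010108701074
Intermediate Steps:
E(j, n) = -101 (E(j, n) = (-4 + 0)*21 - 17 = -4*21 - 17 = -84 - 17 = -101)
(-2641801 + E(1267, 1301))*(-788349 - 729538) = (-2641801 - 101)*(-788349 - 729538) = -2641902*(-1517887) = 4010108701074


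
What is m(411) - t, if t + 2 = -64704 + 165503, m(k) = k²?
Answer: 68124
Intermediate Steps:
t = 100797 (t = -2 + (-64704 + 165503) = -2 + 100799 = 100797)
m(411) - t = 411² - 1*100797 = 168921 - 100797 = 68124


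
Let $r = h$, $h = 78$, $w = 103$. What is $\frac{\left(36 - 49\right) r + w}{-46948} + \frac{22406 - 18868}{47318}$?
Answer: $\frac{104604361}{1110742732} \approx 0.094175$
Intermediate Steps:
$r = 78$
$\frac{\left(36 - 49\right) r + w}{-46948} + \frac{22406 - 18868}{47318} = \frac{\left(36 - 49\right) 78 + 103}{-46948} + \frac{22406 - 18868}{47318} = \left(\left(-13\right) 78 + 103\right) \left(- \frac{1}{46948}\right) + 3538 \cdot \frac{1}{47318} = \left(-1014 + 103\right) \left(- \frac{1}{46948}\right) + \frac{1769}{23659} = \left(-911\right) \left(- \frac{1}{46948}\right) + \frac{1769}{23659} = \frac{911}{46948} + \frac{1769}{23659} = \frac{104604361}{1110742732}$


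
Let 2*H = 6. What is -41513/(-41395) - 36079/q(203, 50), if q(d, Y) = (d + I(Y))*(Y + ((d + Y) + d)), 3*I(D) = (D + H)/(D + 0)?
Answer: 208354807492/319455936305 ≈ 0.65222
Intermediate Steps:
H = 3 (H = (½)*6 = 3)
I(D) = (3 + D)/(3*D) (I(D) = ((D + 3)/(D + 0))/3 = ((3 + D)/D)/3 = (3 + D)/(3*D))
q(d, Y) = (d + (3 + Y)/(3*Y))*(2*Y + 2*d) (q(d, Y) = (d + (3 + Y)/(3*Y))*(Y + ((d + Y) + d)) = (d + (3 + Y)/(3*Y))*(Y + ((Y + d) + d)) = (d + (3 + Y)/(3*Y))*(Y + (Y + 2*d)) = (d + (3 + Y)/(3*Y))*(2*Y + 2*d))
-41513/(-41395) - 36079/q(203, 50) = -41513/(-41395) - 36079*75/(50*(3 + 50 + 3*203² + 3*50*203) + 203*(3 + 50)) = -41513*(-1/41395) - 36079*75/(50*(3 + 50 + 3*41209 + 30450) + 203*53) = 41513/41395 - 36079*75/(50*(3 + 50 + 123627 + 30450) + 10759) = 41513/41395 - 36079*75/(50*154130 + 10759) = 41513/41395 - 36079*75/(7706500 + 10759) = 41513/41395 - 36079/((⅔)*(1/50)*7717259) = 41513/41395 - 36079/7717259/75 = 41513/41395 - 36079*75/7717259 = 41513/41395 - 2705925/7717259 = 208354807492/319455936305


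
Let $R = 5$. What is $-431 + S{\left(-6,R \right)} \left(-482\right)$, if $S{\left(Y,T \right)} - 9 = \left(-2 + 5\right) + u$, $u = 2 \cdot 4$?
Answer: $-10071$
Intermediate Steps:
$u = 8$
$S{\left(Y,T \right)} = 20$ ($S{\left(Y,T \right)} = 9 + \left(\left(-2 + 5\right) + 8\right) = 9 + \left(3 + 8\right) = 9 + 11 = 20$)
$-431 + S{\left(-6,R \right)} \left(-482\right) = -431 + 20 \left(-482\right) = -431 - 9640 = -10071$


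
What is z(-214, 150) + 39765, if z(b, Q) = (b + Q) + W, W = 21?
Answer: 39722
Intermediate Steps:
z(b, Q) = 21 + Q + b (z(b, Q) = (b + Q) + 21 = (Q + b) + 21 = 21 + Q + b)
z(-214, 150) + 39765 = (21 + 150 - 214) + 39765 = -43 + 39765 = 39722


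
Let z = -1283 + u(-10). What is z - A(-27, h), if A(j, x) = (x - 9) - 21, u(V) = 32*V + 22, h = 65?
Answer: -1616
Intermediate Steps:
u(V) = 22 + 32*V
z = -1581 (z = -1283 + (22 + 32*(-10)) = -1283 + (22 - 320) = -1283 - 298 = -1581)
A(j, x) = -30 + x (A(j, x) = (-9 + x) - 21 = -30 + x)
z - A(-27, h) = -1581 - (-30 + 65) = -1581 - 1*35 = -1581 - 35 = -1616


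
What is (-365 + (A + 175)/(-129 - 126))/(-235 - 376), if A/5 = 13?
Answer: 6221/10387 ≈ 0.59892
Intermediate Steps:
A = 65 (A = 5*13 = 65)
(-365 + (A + 175)/(-129 - 126))/(-235 - 376) = (-365 + (65 + 175)/(-129 - 126))/(-235 - 376) = (-365 + 240/(-255))/(-611) = (-365 + 240*(-1/255))*(-1/611) = (-365 - 16/17)*(-1/611) = -6221/17*(-1/611) = 6221/10387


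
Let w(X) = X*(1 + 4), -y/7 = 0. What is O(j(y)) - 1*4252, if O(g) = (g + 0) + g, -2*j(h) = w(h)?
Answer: -4252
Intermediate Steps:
y = 0 (y = -7*0 = 0)
w(X) = 5*X (w(X) = X*5 = 5*X)
j(h) = -5*h/2
O(g) = 2*g (O(g) = g + g = 2*g)
O(j(y)) - 1*4252 = 2*(-5/2*0) - 1*4252 = 2*0 - 4252 = 0 - 4252 = -4252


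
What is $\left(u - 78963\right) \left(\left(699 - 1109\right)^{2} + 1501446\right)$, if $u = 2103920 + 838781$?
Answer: $4781142322948$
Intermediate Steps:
$u = 2942701$
$\left(u - 78963\right) \left(\left(699 - 1109\right)^{2} + 1501446\right) = \left(2942701 - 78963\right) \left(\left(699 - 1109\right)^{2} + 1501446\right) = 2863738 \left(\left(-410\right)^{2} + 1501446\right) = 2863738 \left(168100 + 1501446\right) = 2863738 \cdot 1669546 = 4781142322948$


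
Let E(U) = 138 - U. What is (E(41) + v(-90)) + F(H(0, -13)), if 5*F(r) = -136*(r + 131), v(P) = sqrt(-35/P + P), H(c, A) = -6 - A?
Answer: -18283/5 + I*sqrt(3226)/6 ≈ -3656.6 + 9.4663*I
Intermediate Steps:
v(P) = sqrt(P - 35/P)
F(r) = -17816/5 - 136*r/5 (F(r) = (-136*(r + 131))/5 = (-136*(131 + r))/5 = (-17816 - 136*r)/5 = -17816/5 - 136*r/5)
(E(41) + v(-90)) + F(H(0, -13)) = ((138 - 1*41) + sqrt(-90 - 35/(-90))) + (-17816/5 - 136*(-6 - 1*(-13))/5) = ((138 - 41) + sqrt(-90 - 35*(-1/90))) + (-17816/5 - 136*(-6 + 13)/5) = (97 + sqrt(-90 + 7/18)) + (-17816/5 - 136/5*7) = (97 + sqrt(-1613/18)) + (-17816/5 - 952/5) = (97 + I*sqrt(3226)/6) - 18768/5 = -18283/5 + I*sqrt(3226)/6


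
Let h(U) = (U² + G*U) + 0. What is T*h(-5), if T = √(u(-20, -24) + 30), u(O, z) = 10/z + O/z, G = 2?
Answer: 5*√1095/2 ≈ 82.727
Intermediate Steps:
h(U) = U² + 2*U (h(U) = (U² + 2*U) + 0 = U² + 2*U)
T = √1095/6 (T = √((10 - 20)/(-24) + 30) = √(-1/24*(-10) + 30) = √(5/12 + 30) = √(365/12) = √1095/6 ≈ 5.5151)
T*h(-5) = (√1095/6)*(-5*(2 - 5)) = (√1095/6)*(-5*(-3)) = (√1095/6)*15 = 5*√1095/2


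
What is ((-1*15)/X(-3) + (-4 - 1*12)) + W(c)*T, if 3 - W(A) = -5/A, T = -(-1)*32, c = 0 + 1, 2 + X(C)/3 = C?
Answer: 241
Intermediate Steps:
X(C) = -6 + 3*C
c = 1
T = 32 (T = -1*(-32) = 32)
W(A) = 3 + 5/A (W(A) = 3 - (-5)/A = 3 + 5/A)
((-1*15)/X(-3) + (-4 - 1*12)) + W(c)*T = ((-1*15)/(-6 + 3*(-3)) + (-4 - 1*12)) + (3 + 5/1)*32 = (-15/(-6 - 9) + (-4 - 12)) + (3 + 5*1)*32 = (-15/(-15) - 16) + (3 + 5)*32 = (-15*(-1/15) - 16) + 8*32 = (1 - 16) + 256 = -15 + 256 = 241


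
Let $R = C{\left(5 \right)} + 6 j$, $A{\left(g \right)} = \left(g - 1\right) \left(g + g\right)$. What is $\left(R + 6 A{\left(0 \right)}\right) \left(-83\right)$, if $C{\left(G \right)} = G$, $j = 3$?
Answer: $-1909$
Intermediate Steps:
$A{\left(g \right)} = 2 g \left(-1 + g\right)$ ($A{\left(g \right)} = \left(-1 + g\right) 2 g = 2 g \left(-1 + g\right)$)
$R = 23$ ($R = 5 + 6 \cdot 3 = 5 + 18 = 23$)
$\left(R + 6 A{\left(0 \right)}\right) \left(-83\right) = \left(23 + 6 \cdot 2 \cdot 0 \left(-1 + 0\right)\right) \left(-83\right) = \left(23 + 6 \cdot 2 \cdot 0 \left(-1\right)\right) \left(-83\right) = \left(23 + 6 \cdot 0\right) \left(-83\right) = \left(23 + 0\right) \left(-83\right) = 23 \left(-83\right) = -1909$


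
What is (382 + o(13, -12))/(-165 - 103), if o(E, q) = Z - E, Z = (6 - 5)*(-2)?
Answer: -367/268 ≈ -1.3694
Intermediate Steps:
Z = -2 (Z = 1*(-2) = -2)
o(E, q) = -2 - E
(382 + o(13, -12))/(-165 - 103) = (382 + (-2 - 1*13))/(-165 - 103) = (382 + (-2 - 13))/(-268) = (382 - 15)*(-1/268) = 367*(-1/268) = -367/268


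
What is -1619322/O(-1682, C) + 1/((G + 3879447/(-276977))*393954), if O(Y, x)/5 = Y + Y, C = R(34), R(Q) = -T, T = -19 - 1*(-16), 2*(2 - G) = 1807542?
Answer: 7984663405767640008487/82937203647585608640 ≈ 96.274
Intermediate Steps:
G = -903769 (G = 2 - 1/2*1807542 = 2 - 903771 = -903769)
T = -3 (T = -19 + 16 = -3)
R(Q) = 3 (R(Q) = -1*(-3) = 3)
C = 3
O(Y, x) = 10*Y (O(Y, x) = 5*(Y + Y) = 5*(2*Y) = 10*Y)
-1619322/O(-1682, C) + 1/((G + 3879447/(-276977))*393954) = -1619322/(10*(-1682)) + 1/(-903769 + 3879447/(-276977)*393954) = -1619322/(-16820) + (1/393954)/(-903769 + 3879447*(-1/276977)) = -1619322*(-1/16820) + (1/393954)/(-903769 - 3879447/276977) = 809661/8410 + (1/393954)/(-250327105760/276977) = 809661/8410 - 276977/250327105760*1/393954 = 809661/8410 - 276977/98617364622575040 = 7984663405767640008487/82937203647585608640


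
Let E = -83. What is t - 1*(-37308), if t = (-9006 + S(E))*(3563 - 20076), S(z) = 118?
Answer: 146804852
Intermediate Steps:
t = 146767544 (t = (-9006 + 118)*(3563 - 20076) = -8888*(-16513) = 146767544)
t - 1*(-37308) = 146767544 - 1*(-37308) = 146767544 + 37308 = 146804852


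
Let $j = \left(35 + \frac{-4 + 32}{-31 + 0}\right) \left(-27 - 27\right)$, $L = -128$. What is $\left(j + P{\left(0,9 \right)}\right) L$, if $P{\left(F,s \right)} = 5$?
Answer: $\frac{7286144}{31} \approx 2.3504 \cdot 10^{5}$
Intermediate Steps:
$j = - \frac{57078}{31}$ ($j = \left(35 + \frac{28}{-31}\right) \left(-54\right) = \left(35 + 28 \left(- \frac{1}{31}\right)\right) \left(-54\right) = \left(35 - \frac{28}{31}\right) \left(-54\right) = \frac{1057}{31} \left(-54\right) = - \frac{57078}{31} \approx -1841.2$)
$\left(j + P{\left(0,9 \right)}\right) L = \left(- \frac{57078}{31} + 5\right) \left(-128\right) = \left(- \frac{56923}{31}\right) \left(-128\right) = \frac{7286144}{31}$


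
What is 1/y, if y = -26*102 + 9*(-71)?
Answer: -1/3291 ≈ -0.00030386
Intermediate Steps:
y = -3291 (y = -2652 - 639 = -3291)
1/y = 1/(-3291) = -1/3291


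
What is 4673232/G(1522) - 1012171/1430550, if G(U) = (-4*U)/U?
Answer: -1671324021571/1430550 ≈ -1.1683e+6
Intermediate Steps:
G(U) = -4
4673232/G(1522) - 1012171/1430550 = 4673232/(-4) - 1012171/1430550 = 4673232*(-¼) - 1012171*1/1430550 = -1168308 - 1012171/1430550 = -1671324021571/1430550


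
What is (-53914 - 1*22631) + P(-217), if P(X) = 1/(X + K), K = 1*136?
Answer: -6200146/81 ≈ -76545.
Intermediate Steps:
K = 136
P(X) = 1/(136 + X) (P(X) = 1/(X + 136) = 1/(136 + X))
(-53914 - 1*22631) + P(-217) = (-53914 - 1*22631) + 1/(136 - 217) = (-53914 - 22631) + 1/(-81) = -76545 - 1/81 = -6200146/81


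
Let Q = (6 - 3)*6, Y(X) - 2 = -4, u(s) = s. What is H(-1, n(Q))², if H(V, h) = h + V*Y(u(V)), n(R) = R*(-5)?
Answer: 7744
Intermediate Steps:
Y(X) = -2 (Y(X) = 2 - 4 = -2)
Q = 18 (Q = 3*6 = 18)
n(R) = -5*R
H(V, h) = h - 2*V (H(V, h) = h + V*(-2) = h - 2*V)
H(-1, n(Q))² = (-5*18 - 2*(-1))² = (-90 + 2)² = (-88)² = 7744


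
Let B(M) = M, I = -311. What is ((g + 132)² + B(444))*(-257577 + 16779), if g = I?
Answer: -7822323030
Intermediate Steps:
g = -311
((g + 132)² + B(444))*(-257577 + 16779) = ((-311 + 132)² + 444)*(-257577 + 16779) = ((-179)² + 444)*(-240798) = (32041 + 444)*(-240798) = 32485*(-240798) = -7822323030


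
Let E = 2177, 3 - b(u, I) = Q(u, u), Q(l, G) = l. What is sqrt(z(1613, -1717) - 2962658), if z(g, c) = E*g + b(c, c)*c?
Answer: I*sqrt(2404397) ≈ 1550.6*I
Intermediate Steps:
b(u, I) = 3 - u
z(g, c) = 2177*g + c*(3 - c) (z(g, c) = 2177*g + (3 - c)*c = 2177*g + c*(3 - c))
sqrt(z(1613, -1717) - 2962658) = sqrt((2177*1613 - 1*(-1717)*(-3 - 1717)) - 2962658) = sqrt((3511501 - 1*(-1717)*(-1720)) - 2962658) = sqrt((3511501 - 2953240) - 2962658) = sqrt(558261 - 2962658) = sqrt(-2404397) = I*sqrt(2404397)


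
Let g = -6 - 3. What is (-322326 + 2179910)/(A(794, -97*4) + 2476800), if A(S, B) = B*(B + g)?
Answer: 464396/657709 ≈ 0.70608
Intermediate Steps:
g = -9
A(S, B) = B*(-9 + B) (A(S, B) = B*(B - 9) = B*(-9 + B))
(-322326 + 2179910)/(A(794, -97*4) + 2476800) = (-322326 + 2179910)/((-97*4)*(-9 - 97*4) + 2476800) = 1857584/(-388*(-9 - 388) + 2476800) = 1857584/(-388*(-397) + 2476800) = 1857584/(154036 + 2476800) = 1857584/2630836 = 1857584*(1/2630836) = 464396/657709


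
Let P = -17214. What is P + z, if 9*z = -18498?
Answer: -57808/3 ≈ -19269.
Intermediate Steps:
z = -6166/3 (z = (⅑)*(-18498) = -6166/3 ≈ -2055.3)
P + z = -17214 - 6166/3 = -57808/3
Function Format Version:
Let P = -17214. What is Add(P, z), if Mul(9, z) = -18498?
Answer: Rational(-57808, 3) ≈ -19269.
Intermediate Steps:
z = Rational(-6166, 3) (z = Mul(Rational(1, 9), -18498) = Rational(-6166, 3) ≈ -2055.3)
Add(P, z) = Add(-17214, Rational(-6166, 3)) = Rational(-57808, 3)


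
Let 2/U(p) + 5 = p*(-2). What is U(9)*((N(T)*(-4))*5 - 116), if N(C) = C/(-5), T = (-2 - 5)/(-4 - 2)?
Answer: 668/69 ≈ 9.6812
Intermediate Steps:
T = 7/6 (T = -7/(-6) = -7*(-⅙) = 7/6 ≈ 1.1667)
N(C) = -C/5 (N(C) = C*(-⅕) = -C/5)
U(p) = 2/(-5 - 2*p) (U(p) = 2/(-5 + p*(-2)) = 2/(-5 - 2*p))
U(9)*((N(T)*(-4))*5 - 116) = (-2/(5 + 2*9))*((-⅕*7/6*(-4))*5 - 116) = (-2/(5 + 18))*(-7/30*(-4)*5 - 116) = (-2/23)*((14/15)*5 - 116) = (-2*1/23)*(14/3 - 116) = -2/23*(-334/3) = 668/69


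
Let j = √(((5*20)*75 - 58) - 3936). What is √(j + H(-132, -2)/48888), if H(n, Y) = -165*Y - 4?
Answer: √(110677 + 16597476*√3506)/4074 ≈ 7.6953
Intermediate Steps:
H(n, Y) = -4 - 165*Y
j = √3506 (j = √((100*75 - 58) - 3936) = √((7500 - 58) - 3936) = √(7442 - 3936) = √3506 ≈ 59.211)
√(j + H(-132, -2)/48888) = √(√3506 + (-4 - 165*(-2))/48888) = √(√3506 + (-4 + 330)*(1/48888)) = √(√3506 + 326*(1/48888)) = √(√3506 + 163/24444) = √(163/24444 + √3506)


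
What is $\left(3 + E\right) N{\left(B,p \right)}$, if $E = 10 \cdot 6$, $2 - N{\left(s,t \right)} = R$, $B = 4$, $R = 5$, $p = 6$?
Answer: $-189$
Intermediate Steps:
$N{\left(s,t \right)} = -3$ ($N{\left(s,t \right)} = 2 - 5 = -3$)
$E = 60$
$\left(3 + E\right) N{\left(B,p \right)} = \left(3 + 60\right) \left(-3\right) = 63 \left(-3\right) = -189$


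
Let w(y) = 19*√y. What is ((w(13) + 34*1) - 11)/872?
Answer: 23/872 + 19*√13/872 ≈ 0.10494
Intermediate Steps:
((w(13) + 34*1) - 11)/872 = ((19*√13 + 34*1) - 11)/872 = ((19*√13 + 34) - 11)*(1/872) = ((34 + 19*√13) - 11)*(1/872) = (23 + 19*√13)*(1/872) = 23/872 + 19*√13/872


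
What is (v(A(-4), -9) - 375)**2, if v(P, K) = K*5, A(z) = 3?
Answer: 176400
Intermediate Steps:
v(P, K) = 5*K
(v(A(-4), -9) - 375)**2 = (5*(-9) - 375)**2 = (-45 - 375)**2 = (-420)**2 = 176400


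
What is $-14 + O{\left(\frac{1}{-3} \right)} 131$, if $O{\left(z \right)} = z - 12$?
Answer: $- \frac{4889}{3} \approx -1629.7$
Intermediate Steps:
$O{\left(z \right)} = -12 + z$ ($O{\left(z \right)} = z - 12 = -12 + z$)
$-14 + O{\left(\frac{1}{-3} \right)} 131 = -14 + \left(-12 + \frac{1}{-3}\right) 131 = -14 + \left(-12 - \frac{1}{3}\right) 131 = -14 - \frac{4847}{3} = - \frac{4889}{3}$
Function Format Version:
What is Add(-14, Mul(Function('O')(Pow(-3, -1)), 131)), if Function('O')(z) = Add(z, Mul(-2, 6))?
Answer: Rational(-4889, 3) ≈ -1629.7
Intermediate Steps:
Function('O')(z) = Add(-12, z) (Function('O')(z) = Add(z, -12) = Add(-12, z))
Add(-14, Mul(Function('O')(Pow(-3, -1)), 131)) = Add(-14, Mul(Add(-12, Pow(-3, -1)), 131)) = Add(-14, Mul(Add(-12, Rational(-1, 3)), 131)) = Add(-14, Mul(Rational(-37, 3), 131)) = Add(-14, Rational(-4847, 3)) = Rational(-4889, 3)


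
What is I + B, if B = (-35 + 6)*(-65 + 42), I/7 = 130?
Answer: 1577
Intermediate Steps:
I = 910 (I = 7*130 = 910)
B = 667 (B = -29*(-23) = 667)
I + B = 910 + 667 = 1577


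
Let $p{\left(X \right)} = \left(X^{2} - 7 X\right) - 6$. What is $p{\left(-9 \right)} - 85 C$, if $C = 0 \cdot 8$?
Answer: $138$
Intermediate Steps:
$C = 0$
$p{\left(X \right)} = -6 + X^{2} - 7 X$
$p{\left(-9 \right)} - 85 C = \left(-6 + \left(-9\right)^{2} - -63\right) - 0 = \left(-6 + 81 + 63\right) + 0 = 138 + 0 = 138$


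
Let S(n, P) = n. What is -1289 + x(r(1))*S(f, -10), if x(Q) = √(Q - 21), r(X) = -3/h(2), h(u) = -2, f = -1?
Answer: -1289 - I*√78/2 ≈ -1289.0 - 4.4159*I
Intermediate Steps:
r(X) = 3/2 (r(X) = -3/(-2) = -3*(-½) = 3/2)
x(Q) = √(-21 + Q)
-1289 + x(r(1))*S(f, -10) = -1289 + √(-21 + 3/2)*(-1) = -1289 + √(-39/2)*(-1) = -1289 + (I*√78/2)*(-1) = -1289 - I*√78/2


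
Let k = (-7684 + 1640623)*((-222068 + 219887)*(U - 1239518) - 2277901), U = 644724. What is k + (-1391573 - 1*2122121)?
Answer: 2114603442078713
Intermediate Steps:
k = 2114603445592407 (k = (-7684 + 1640623)*((-222068 + 219887)*(644724 - 1239518) - 2277901) = 1632939*(-2181*(-594794) - 2277901) = 1632939*(1297245714 - 2277901) = 1632939*1294967813 = 2114603445592407)
k + (-1391573 - 1*2122121) = 2114603445592407 + (-1391573 - 1*2122121) = 2114603445592407 + (-1391573 - 2122121) = 2114603445592407 - 3513694 = 2114603442078713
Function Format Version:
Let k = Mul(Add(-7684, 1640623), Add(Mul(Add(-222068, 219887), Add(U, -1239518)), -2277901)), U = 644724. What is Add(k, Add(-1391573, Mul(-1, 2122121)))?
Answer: 2114603442078713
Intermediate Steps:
k = 2114603445592407 (k = Mul(Add(-7684, 1640623), Add(Mul(Add(-222068, 219887), Add(644724, -1239518)), -2277901)) = Mul(1632939, Add(Mul(-2181, -594794), -2277901)) = Mul(1632939, Add(1297245714, -2277901)) = Mul(1632939, 1294967813) = 2114603445592407)
Add(k, Add(-1391573, Mul(-1, 2122121))) = Add(2114603445592407, Add(-1391573, Mul(-1, 2122121))) = Add(2114603445592407, Add(-1391573, -2122121)) = Add(2114603445592407, -3513694) = 2114603442078713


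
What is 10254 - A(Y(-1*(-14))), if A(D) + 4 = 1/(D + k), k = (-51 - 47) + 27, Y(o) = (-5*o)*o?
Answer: 10781159/1051 ≈ 10258.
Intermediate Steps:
Y(o) = -5*o**2
k = -71 (k = -98 + 27 = -71)
A(D) = -4 + 1/(-71 + D) (A(D) = -4 + 1/(D - 71) = -4 + 1/(-71 + D))
10254 - A(Y(-1*(-14))) = 10254 - (285 - (-20)*(-1*(-14))**2)/(-71 - 5*(-1*(-14))**2) = 10254 - (285 - (-20)*14**2)/(-71 - 5*14**2) = 10254 - (285 - (-20)*196)/(-71 - 5*196) = 10254 - (285 - 4*(-980))/(-71 - 980) = 10254 - (285 + 3920)/(-1051) = 10254 - (-1)*4205/1051 = 10254 - 1*(-4205/1051) = 10254 + 4205/1051 = 10781159/1051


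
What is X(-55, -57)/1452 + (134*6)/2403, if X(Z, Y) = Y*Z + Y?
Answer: 475769/193842 ≈ 2.4544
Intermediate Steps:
X(Z, Y) = Y + Y*Z
X(-55, -57)/1452 + (134*6)/2403 = -57*(1 - 55)/1452 + (134*6)/2403 = -57*(-54)*(1/1452) + 804*(1/2403) = 3078*(1/1452) + 268/801 = 513/242 + 268/801 = 475769/193842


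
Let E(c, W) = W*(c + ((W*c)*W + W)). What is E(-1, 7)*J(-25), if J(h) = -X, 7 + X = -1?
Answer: -2408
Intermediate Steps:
X = -8 (X = -7 - 1 = -8)
E(c, W) = W*(W + c + c*W²) (E(c, W) = W*(c + (c*W² + W)) = W*(c + (W + c*W²)) = W*(W + c + c*W²))
J(h) = 8 (J(h) = -1*(-8) = 8)
E(-1, 7)*J(-25) = (7*(7 - 1 - 1*7²))*8 = (7*(7 - 1 - 1*49))*8 = (7*(7 - 1 - 49))*8 = (7*(-43))*8 = -301*8 = -2408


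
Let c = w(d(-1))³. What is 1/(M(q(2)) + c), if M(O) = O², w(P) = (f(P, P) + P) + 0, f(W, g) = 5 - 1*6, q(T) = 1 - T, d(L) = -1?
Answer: -⅐ ≈ -0.14286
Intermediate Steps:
f(W, g) = -1 (f(W, g) = 5 - 6 = -1)
w(P) = -1 + P (w(P) = (-1 + P) + 0 = -1 + P)
c = -8 (c = (-1 - 1)³ = (-2)³ = -8)
1/(M(q(2)) + c) = 1/((1 - 1*2)² - 8) = 1/((1 - 2)² - 8) = 1/((-1)² - 8) = 1/(1 - 8) = 1/(-7) = -⅐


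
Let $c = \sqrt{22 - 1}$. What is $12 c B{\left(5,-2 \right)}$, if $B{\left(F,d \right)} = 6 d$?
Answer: $- 144 \sqrt{21} \approx -659.89$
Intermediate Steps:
$c = \sqrt{21} \approx 4.5826$
$12 c B{\left(5,-2 \right)} = 12 \sqrt{21} \cdot 6 \left(-2\right) = 12 \sqrt{21} \left(-12\right) = - 144 \sqrt{21}$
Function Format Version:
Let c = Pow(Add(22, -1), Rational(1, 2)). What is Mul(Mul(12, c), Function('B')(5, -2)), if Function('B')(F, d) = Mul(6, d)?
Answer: Mul(-144, Pow(21, Rational(1, 2))) ≈ -659.89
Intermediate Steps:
c = Pow(21, Rational(1, 2)) ≈ 4.5826
Mul(Mul(12, c), Function('B')(5, -2)) = Mul(Mul(12, Pow(21, Rational(1, 2))), Mul(6, -2)) = Mul(Mul(12, Pow(21, Rational(1, 2))), -12) = Mul(-144, Pow(21, Rational(1, 2)))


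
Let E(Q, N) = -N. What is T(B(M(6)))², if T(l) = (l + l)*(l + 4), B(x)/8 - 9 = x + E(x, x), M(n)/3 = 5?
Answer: 119771136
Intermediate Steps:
M(n) = 15 (M(n) = 3*5 = 15)
B(x) = 72 (B(x) = 72 + 8*(x - x) = 72 + 8*0 = 72 + 0 = 72)
T(l) = 2*l*(4 + l) (T(l) = (2*l)*(4 + l) = 2*l*(4 + l))
T(B(M(6)))² = (2*72*(4 + 72))² = (2*72*76)² = 10944² = 119771136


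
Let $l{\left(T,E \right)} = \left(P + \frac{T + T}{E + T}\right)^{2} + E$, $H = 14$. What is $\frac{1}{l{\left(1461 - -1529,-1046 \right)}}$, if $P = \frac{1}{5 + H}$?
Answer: $- \frac{85266756}{88354336895} \approx -0.00096505$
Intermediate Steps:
$P = \frac{1}{19}$ ($P = \frac{1}{5 + 14} = \frac{1}{19} \approx 0.052632$)
$l{\left(T,E \right)} = E + \left(\frac{1}{19} + \frac{2 T}{E + T}\right)^{2}$ ($l{\left(T,E \right)} = \left(\frac{1}{19} + \frac{T + T}{E + T}\right)^{2} + E = \left(\frac{1}{19} + \frac{2 T}{E + T}\right)^{2} + E = E + \left(\frac{1}{19} + \frac{2 T}{E + T}\right)^{2}$)
$\frac{1}{l{\left(1461 - -1529,-1046 \right)}} = \frac{1}{-1046 + \frac{\left(-1046 + 39 \left(1461 - -1529\right)\right)^{2}}{361 \left(-1046 + \left(1461 - -1529\right)\right)^{2}}} = \frac{1}{-1046 + \frac{\left(-1046 + 39 \left(1461 + 1529\right)\right)^{2}}{361 \left(-1046 + \left(1461 + 1529\right)\right)^{2}}} = \frac{1}{-1046 + \frac{\left(-1046 + 39 \cdot 2990\right)^{2}}{361 \left(-1046 + 2990\right)^{2}}} = \frac{1}{-1046 + \frac{\left(-1046 + 116610\right)^{2}}{361 \cdot 3779136}} = \frac{1}{-1046 + \frac{1}{361} \cdot \frac{1}{3779136} \cdot 115564^{2}} = \frac{1}{-1046 + \frac{1}{361} \cdot \frac{1}{3779136} \cdot 13355038096} = \frac{1}{-1046 + \frac{834689881}{85266756}} = \frac{1}{- \frac{88354336895}{85266756}} = - \frac{85266756}{88354336895}$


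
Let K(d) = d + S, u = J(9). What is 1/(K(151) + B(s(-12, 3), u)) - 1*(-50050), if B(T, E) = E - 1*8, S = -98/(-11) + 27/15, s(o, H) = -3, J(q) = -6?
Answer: 406606255/8124 ≈ 50050.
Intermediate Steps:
u = -6
S = 589/55 (S = -98*(-1/11) + 27*(1/15) = 98/11 + 9/5 = 589/55 ≈ 10.709)
B(T, E) = -8 + E (B(T, E) = E - 8 = -8 + E)
K(d) = 589/55 + d (K(d) = d + 589/55 = 589/55 + d)
1/(K(151) + B(s(-12, 3), u)) - 1*(-50050) = 1/((589/55 + 151) + (-8 - 6)) - 1*(-50050) = 1/(8894/55 - 14) + 50050 = 1/(8124/55) + 50050 = 55/8124 + 50050 = 406606255/8124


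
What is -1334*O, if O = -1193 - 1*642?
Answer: 2447890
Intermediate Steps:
O = -1835 (O = -1193 - 642 = -1835)
-1334*O = -1334*(-1835) = 2447890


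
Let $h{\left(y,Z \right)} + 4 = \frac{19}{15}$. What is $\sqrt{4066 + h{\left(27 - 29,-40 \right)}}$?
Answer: $\frac{\sqrt{914235}}{15} \approx 63.744$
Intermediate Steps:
$h{\left(y,Z \right)} = - \frac{41}{15}$ ($h{\left(y,Z \right)} = -4 + \frac{19}{15} = - \frac{41}{15}$)
$\sqrt{4066 + h{\left(27 - 29,-40 \right)}} = \sqrt{4066 - \frac{41}{15}} = \sqrt{\frac{60949}{15}} = \frac{\sqrt{914235}}{15}$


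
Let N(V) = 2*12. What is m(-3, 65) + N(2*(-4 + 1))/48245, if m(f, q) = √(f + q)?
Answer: 24/48245 + √62 ≈ 7.8745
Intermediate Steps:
N(V) = 24
m(-3, 65) + N(2*(-4 + 1))/48245 = √(-3 + 65) + 24/48245 = √62 + 24*(1/48245) = √62 + 24/48245 = 24/48245 + √62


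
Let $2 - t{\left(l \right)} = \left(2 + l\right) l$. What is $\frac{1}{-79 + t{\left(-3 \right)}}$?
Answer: $- \frac{1}{80} \approx -0.0125$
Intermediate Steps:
$t{\left(l \right)} = 2 - l \left(2 + l\right)$ ($t{\left(l \right)} = 2 - \left(2 + l\right) l = 2 - l \left(2 + l\right)$)
$\frac{1}{-79 + t{\left(-3 \right)}} = \frac{1}{-79 - 1} = \frac{1}{-80} = - \frac{1}{80}$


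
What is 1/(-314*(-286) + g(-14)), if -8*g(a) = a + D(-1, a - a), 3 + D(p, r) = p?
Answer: 4/359225 ≈ 1.1135e-5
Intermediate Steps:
D(p, r) = -3 + p
g(a) = 1/2 - a/8 (g(a) = -(a + (-3 - 1))/8 = -(a - 4)/8 = -(-4 + a)/8 = 1/2 - a/8)
1/(-314*(-286) + g(-14)) = 1/(-314*(-286) + (1/2 - 1/8*(-14))) = 1/(89804 + (1/2 + 7/4)) = 1/(89804 + 9/4) = 1/(359225/4) = 4/359225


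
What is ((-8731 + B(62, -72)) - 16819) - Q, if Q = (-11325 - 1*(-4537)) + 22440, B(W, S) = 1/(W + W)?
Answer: -5109047/124 ≈ -41202.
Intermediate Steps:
B(W, S) = 1/(2*W)
Q = 15652 (Q = (-11325 + 4537) + 22440 = -6788 + 22440 = 15652)
((-8731 + B(62, -72)) - 16819) - Q = ((-8731 + (½)/62) - 16819) - 1*15652 = ((-8731 + (½)*(1/62)) - 16819) - 15652 = ((-8731 + 1/124) - 16819) - 15652 = (-1082643/124 - 16819) - 15652 = -3168199/124 - 15652 = -5109047/124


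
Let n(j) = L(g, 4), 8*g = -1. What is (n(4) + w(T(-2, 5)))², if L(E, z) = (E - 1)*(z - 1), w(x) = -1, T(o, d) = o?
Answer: 1225/64 ≈ 19.141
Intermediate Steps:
g = -⅛ (g = (⅛)*(-1) = -⅛ ≈ -0.12500)
L(E, z) = (-1 + E)*(-1 + z)
n(j) = -27/8 (n(j) = 1 - 1*(-⅛) - 1*4 - ⅛*4 = 1 + ⅛ - 4 - ½ = -27/8)
(n(4) + w(T(-2, 5)))² = (-27/8 - 1)² = (-35/8)² = 1225/64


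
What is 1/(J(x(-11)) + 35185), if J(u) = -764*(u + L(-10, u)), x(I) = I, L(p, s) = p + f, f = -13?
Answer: 1/61161 ≈ 1.6350e-5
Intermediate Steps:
L(p, s) = -13 + p (L(p, s) = p - 13 = -13 + p)
J(u) = 17572 - 764*u (J(u) = -764*(u + (-13 - 10)) = -764*(u - 23) = -764*(-23 + u) = 17572 - 764*u)
1/(J(x(-11)) + 35185) = 1/((17572 - 764*(-11)) + 35185) = 1/((17572 + 8404) + 35185) = 1/(25976 + 35185) = 1/61161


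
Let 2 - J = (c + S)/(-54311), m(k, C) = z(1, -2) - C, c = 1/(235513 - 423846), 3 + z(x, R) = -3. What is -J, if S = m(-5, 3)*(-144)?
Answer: -20701186693/10228553563 ≈ -2.0239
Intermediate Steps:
z(x, R) = -6 (z(x, R) = -3 - 3 = -6)
c = -1/188333 (c = 1/(-188333) = -1/188333 ≈ -5.3097e-6)
m(k, C) = -6 - C
S = 1296 (S = (-6 - 1*3)*(-144) = (-6 - 3)*(-144) = -9*(-144) = 1296)
J = 20701186693/10228553563 (J = 2 - (-1/188333 + 1296)/(-54311) = 2 - 244079567*(-1)/(188333*54311) = 2 - 1*(-244079567/10228553563) = 2 + 244079567/10228553563 = 20701186693/10228553563 ≈ 2.0239)
-J = -1*20701186693/10228553563 = -20701186693/10228553563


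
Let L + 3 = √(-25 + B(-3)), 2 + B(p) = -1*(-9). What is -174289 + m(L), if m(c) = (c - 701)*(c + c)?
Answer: -170101 - 4242*I*√2 ≈ -1.701e+5 - 5999.1*I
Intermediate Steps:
B(p) = 7 (B(p) = -2 - 1*(-9) = -2 + 9 = 7)
L = -3 + 3*I*√2 (L = -3 + √(-25 + 7) = -3 + √(-18) = -3 + 3*I*√2 ≈ -3.0 + 4.2426*I)
m(c) = 2*c*(-701 + c) (m(c) = (-701 + c)*(2*c) = 2*c*(-701 + c))
-174289 + m(L) = -174289 + 2*(-3 + 3*I*√2)*(-701 + (-3 + 3*I*√2)) = -174289 + 2*(-3 + 3*I*√2)*(-704 + 3*I*√2) = -174289 + 2*(-704 + 3*I*√2)*(-3 + 3*I*√2)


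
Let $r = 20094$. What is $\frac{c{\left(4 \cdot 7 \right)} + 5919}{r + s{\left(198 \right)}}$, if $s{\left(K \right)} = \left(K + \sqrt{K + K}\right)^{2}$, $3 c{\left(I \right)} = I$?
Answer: $\frac{35388593}{350127450} - \frac{78254 \sqrt{11}}{19451525} \approx 0.087731$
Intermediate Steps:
$c{\left(I \right)} = \frac{I}{3}$
$s{\left(K \right)} = \left(K + \sqrt{2} \sqrt{K}\right)^{2}$ ($s{\left(K \right)} = \left(K + \sqrt{2 K}\right)^{2} = \left(K + \sqrt{2} \sqrt{K}\right)^{2}$)
$\frac{c{\left(4 \cdot 7 \right)} + 5919}{r + s{\left(198 \right)}} = \frac{\frac{4 \cdot 7}{3} + 5919}{20094 + \left(198 + \sqrt{2} \sqrt{198}\right)^{2}} = \frac{\frac{1}{3} \cdot 28 + 5919}{20094 + \left(198 + \sqrt{2} \cdot 3 \sqrt{22}\right)^{2}} = \frac{\frac{28}{3} + 5919}{20094 + \left(198 + 6 \sqrt{11}\right)^{2}} = \frac{17785}{3 \left(20094 + \left(198 + 6 \sqrt{11}\right)^{2}\right)}$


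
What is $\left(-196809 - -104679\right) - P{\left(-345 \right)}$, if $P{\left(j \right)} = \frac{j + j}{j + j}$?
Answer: $-92131$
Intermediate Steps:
$P{\left(j \right)} = 1$ ($P{\left(j \right)} = \frac{2 j}{2 j} = 2 j \frac{1}{2 j} = 1$)
$\left(-196809 - -104679\right) - P{\left(-345 \right)} = \left(-196809 - -104679\right) - 1 = \left(-196809 + 104679\right) - 1 = -92130 - 1 = -92131$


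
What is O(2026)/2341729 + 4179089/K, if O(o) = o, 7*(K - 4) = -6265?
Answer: -9786292099715/2086480539 ≈ -4690.3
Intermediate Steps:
K = -891 (K = 4 + (1/7)*(-6265) = 4 - 895 = -891)
O(2026)/2341729 + 4179089/K = 2026/2341729 + 4179089/(-891) = 2026*(1/2341729) + 4179089*(-1/891) = 2026/2341729 - 4179089/891 = -9786292099715/2086480539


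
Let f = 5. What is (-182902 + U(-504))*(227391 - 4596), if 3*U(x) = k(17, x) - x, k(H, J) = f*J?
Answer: -40899369330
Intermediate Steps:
k(H, J) = 5*J
U(x) = 4*x/3 (U(x) = (5*x - x)/3 = (4*x)/3 = 4*x/3)
(-182902 + U(-504))*(227391 - 4596) = (-182902 + (4/3)*(-504))*(227391 - 4596) = (-182902 - 672)*222795 = -183574*222795 = -40899369330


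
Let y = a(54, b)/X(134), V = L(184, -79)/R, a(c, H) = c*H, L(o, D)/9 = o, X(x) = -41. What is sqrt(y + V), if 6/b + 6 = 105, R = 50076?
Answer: I*sqrt(18399911530)/627341 ≈ 0.21622*I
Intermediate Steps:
b = 2/33 (b = 6/(-6 + 105) = 6/99 = 6*(1/99) = 2/33 ≈ 0.060606)
L(o, D) = 9*o
a(c, H) = H*c
V = 46/1391 (V = (9*184)/50076 = 1656*(1/50076) = 46/1391 ≈ 0.033070)
y = -36/451 (y = ((2/33)*54)/(-41) = (36/11)*(-1/41) = -36/451 ≈ -0.079823)
sqrt(y + V) = sqrt(-36/451 + 46/1391) = sqrt(-29330/627341) = I*sqrt(18399911530)/627341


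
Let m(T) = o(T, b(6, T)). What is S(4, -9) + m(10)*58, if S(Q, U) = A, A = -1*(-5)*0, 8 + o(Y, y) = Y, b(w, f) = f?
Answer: 116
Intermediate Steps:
o(Y, y) = -8 + Y
m(T) = -8 + T
A = 0 (A = 5*0 = 0)
S(Q, U) = 0
S(4, -9) + m(10)*58 = 0 + (-8 + 10)*58 = 0 + 2*58 = 0 + 116 = 116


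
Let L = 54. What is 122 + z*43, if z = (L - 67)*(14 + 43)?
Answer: -31741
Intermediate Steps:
z = -741 (z = (54 - 67)*(14 + 43) = -13*57 = -741)
122 + z*43 = 122 - 741*43 = 122 - 31863 = -31741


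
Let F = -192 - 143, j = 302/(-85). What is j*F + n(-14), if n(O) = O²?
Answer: 23566/17 ≈ 1386.2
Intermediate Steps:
j = -302/85 (j = 302*(-1/85) = -302/85 ≈ -3.5529)
F = -335
j*F + n(-14) = -302/85*(-335) + (-14)² = 20234/17 + 196 = 23566/17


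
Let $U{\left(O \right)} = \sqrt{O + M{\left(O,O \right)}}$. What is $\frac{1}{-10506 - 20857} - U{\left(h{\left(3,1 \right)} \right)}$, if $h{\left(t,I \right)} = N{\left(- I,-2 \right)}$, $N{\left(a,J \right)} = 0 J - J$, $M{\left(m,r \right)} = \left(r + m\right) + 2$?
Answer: $- \frac{1}{31363} - 2 \sqrt{2} \approx -2.8285$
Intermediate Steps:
$M{\left(m,r \right)} = 2 + m + r$ ($M{\left(m,r \right)} = \left(m + r\right) + 2 = 2 + m + r$)
$N{\left(a,J \right)} = - J$ ($N{\left(a,J \right)} = 0 - J = - J$)
$h{\left(t,I \right)} = 2$ ($h{\left(t,I \right)} = \left(-1\right) \left(-2\right) = 2$)
$U{\left(O \right)} = \sqrt{2 + 3 O}$ ($U{\left(O \right)} = \sqrt{O + \left(2 + O + O\right)} = \sqrt{O + \left(2 + 2 O\right)} = \sqrt{2 + 3 O}$)
$\frac{1}{-10506 - 20857} - U{\left(h{\left(3,1 \right)} \right)} = \frac{1}{-10506 - 20857} - \sqrt{2 + 3 \cdot 2} = \frac{1}{-31363} - \sqrt{2 + 6} = - \frac{1}{31363} - \sqrt{8} = - \frac{1}{31363} - 2 \sqrt{2}$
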